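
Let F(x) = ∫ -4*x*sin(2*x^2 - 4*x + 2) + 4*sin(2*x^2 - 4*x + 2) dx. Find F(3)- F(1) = -1 + cos(8)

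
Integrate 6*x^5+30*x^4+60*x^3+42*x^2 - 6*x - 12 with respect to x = x^6 + 6*x^5 + 15*x^4 + 14*x^3 - 3*x^2 - 12*x + C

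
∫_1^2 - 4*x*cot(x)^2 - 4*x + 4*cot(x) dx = 8*cot(2) - 4*cot(1)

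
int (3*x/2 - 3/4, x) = 3*x^2/4 - 3*x/4 + C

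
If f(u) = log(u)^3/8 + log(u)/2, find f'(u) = (3*log(u)^2 + 4)/(8*u)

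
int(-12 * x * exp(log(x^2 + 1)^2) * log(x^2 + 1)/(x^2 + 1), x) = -3*exp(log(x^2 + 1)^2) + C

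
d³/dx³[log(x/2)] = 2/x^3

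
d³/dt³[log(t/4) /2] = t^(-3)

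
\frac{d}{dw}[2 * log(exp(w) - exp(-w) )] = (2*exp(2*w) + 2)/(exp(2*w) - 1)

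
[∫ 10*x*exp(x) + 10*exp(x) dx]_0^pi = 10*pi*exp(pi)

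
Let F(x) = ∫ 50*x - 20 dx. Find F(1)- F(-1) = -40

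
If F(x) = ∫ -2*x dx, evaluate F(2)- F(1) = -3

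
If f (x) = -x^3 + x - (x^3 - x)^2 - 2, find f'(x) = -6*x^5 + 8*x^3 - 3*x^2 - 2*x + 1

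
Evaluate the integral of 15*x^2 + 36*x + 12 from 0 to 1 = 35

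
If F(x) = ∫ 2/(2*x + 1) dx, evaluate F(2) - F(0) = -log(4) + log(20)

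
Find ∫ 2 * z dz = z^2 + C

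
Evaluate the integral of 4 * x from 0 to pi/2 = pi^2/2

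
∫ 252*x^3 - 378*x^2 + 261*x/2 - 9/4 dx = 63*x^4 - 126*x^3 + 261*x^2/4 - 9*x/4 + C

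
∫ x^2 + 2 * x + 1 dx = x^3/3 + x^2 + x + C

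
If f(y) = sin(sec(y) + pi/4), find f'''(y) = (3*sin(pi/4 + 1/cos(y))/cos(y) - 6*sin(pi/4 + 1/cos(y))/cos(y)^3 - cos(pi/4 + 1/cos(y)) + 7*cos(pi/4 + 1/cos(y))/cos(y)^2 - cos(pi/4 + 1/cos(y))/cos(y)^4)*sin(y)/cos(y)^2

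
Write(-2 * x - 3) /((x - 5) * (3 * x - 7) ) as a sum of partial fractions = 23/(8*(3*x - 7)) - 13/(8*(x - 5))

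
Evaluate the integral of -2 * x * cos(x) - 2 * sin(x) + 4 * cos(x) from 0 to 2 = 0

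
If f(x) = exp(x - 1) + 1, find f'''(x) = exp(x - 1)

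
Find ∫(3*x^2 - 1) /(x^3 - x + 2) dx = log(x^3 - x + 2) + C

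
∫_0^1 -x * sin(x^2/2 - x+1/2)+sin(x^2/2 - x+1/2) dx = 1 - cos(1/2)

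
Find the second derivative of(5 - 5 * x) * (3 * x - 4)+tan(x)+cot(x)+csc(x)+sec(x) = 2*tan(x)^3 + 2*tan(x)^2*sec(x) + 2*tan(x) + 2*cot(x)^3 + 2*cot(x)^2*csc(x) + 2*cot(x) + csc(x) + sec(x) - 30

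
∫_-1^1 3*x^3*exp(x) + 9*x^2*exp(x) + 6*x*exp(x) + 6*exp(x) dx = 9*exp(-1) + 9*E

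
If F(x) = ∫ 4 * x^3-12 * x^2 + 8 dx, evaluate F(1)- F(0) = 5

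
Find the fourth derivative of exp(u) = exp(u)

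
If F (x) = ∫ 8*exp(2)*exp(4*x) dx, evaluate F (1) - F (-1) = -2*exp(-2) + 2*exp(6)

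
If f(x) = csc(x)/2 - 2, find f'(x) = -cot(x)*csc(x)/2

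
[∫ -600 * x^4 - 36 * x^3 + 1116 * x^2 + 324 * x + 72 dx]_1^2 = -693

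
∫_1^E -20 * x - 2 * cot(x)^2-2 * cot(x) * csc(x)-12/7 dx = -10*exp(2) + 2*cot(E) - 2*csc(1) - 2*cot(1) + 2*E/7 + 2*csc(E) + 68/7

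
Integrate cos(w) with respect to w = sin(w) + C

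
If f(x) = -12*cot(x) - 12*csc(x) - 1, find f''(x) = 12/sin(x) - 24*cos(x)/sin(x)^3 - 24/sin(x)^3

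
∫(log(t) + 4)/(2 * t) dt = (log(t) + 4)^2/4 + C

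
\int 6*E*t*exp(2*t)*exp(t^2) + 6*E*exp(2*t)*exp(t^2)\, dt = 3*exp((t + 1)^2) + C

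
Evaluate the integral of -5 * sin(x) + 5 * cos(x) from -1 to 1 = 10*sin(1)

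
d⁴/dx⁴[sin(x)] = sin(x)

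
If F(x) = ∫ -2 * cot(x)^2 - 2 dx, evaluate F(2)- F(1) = -2*cot(1) + 2*cot(2)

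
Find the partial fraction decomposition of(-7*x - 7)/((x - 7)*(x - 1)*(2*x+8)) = 21/(110*(x + 4)) + 7/(30*(x - 1)) - 14/(33*(x - 7))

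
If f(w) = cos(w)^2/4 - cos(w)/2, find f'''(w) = -sin(w)/2 + sin(2*w)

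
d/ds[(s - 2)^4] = 4*s^3 - 24*s^2 + 48*s - 32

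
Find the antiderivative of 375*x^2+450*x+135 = 125*x^3 + 225*x^2 + 135*x + C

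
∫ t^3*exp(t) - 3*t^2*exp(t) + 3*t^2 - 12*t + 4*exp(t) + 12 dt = (t - 2)^3*(exp(t) + 1) + C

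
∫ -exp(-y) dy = exp(-y) + C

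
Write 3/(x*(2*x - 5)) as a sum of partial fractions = 6/(5*(2*x - 5)) - 3/(5*x)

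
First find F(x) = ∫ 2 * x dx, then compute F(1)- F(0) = 1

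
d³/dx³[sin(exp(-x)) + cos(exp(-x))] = sqrt(2)*(-exp(2*x)*sin(pi/4 - exp(-x)) + 3*exp(x)*sin(pi/4 + exp(-x)) + sin(pi/4 - exp(-x)))*exp(-3*x)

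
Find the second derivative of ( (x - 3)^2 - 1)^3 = 30*x^4 - 360*x^3 + 1584*x^2 - 3024*x + 2112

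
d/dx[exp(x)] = exp(x)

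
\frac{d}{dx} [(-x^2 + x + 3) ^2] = 4*x^3 - 6*x^2 - 10*x + 6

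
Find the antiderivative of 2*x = x^2 + C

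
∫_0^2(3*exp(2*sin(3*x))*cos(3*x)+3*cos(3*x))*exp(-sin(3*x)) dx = -exp(-sin(6)) + exp(sin(6))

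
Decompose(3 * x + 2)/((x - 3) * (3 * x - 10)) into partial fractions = 36/(3*x - 10) - 11/(x - 3)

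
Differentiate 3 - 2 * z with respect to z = -2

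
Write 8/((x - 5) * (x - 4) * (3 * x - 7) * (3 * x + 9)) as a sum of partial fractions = 9/(80*(3*x - 7)) - 1/(336*(x + 3)) - 8/(105*(x - 4)) + 1/(24*(x - 5))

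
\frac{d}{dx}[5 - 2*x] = -2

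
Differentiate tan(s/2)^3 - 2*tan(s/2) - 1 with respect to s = 3*tan(s/2)^4/2 + tan(s/2)^2/2 - 1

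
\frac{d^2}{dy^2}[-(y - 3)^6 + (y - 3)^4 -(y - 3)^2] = -30*y^4 + 360*y^3 - 1608*y^2 + 3168*y - 2324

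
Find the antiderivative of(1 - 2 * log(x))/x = (1 - log(x))*log(x) + C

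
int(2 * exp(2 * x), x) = exp(2*x) + C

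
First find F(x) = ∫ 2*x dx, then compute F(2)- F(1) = 3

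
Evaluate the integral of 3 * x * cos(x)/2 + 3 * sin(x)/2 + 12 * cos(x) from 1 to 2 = -27*sin(1)/2 + 15*sin(2)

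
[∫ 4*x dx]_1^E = -2 + 2*exp(2)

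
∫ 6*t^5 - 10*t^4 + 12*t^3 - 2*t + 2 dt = t^6 - 2*t^5 + 3*t^4 - t^2 + 2*t + C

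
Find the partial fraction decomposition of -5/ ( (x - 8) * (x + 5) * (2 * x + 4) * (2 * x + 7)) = -20/(207*(2*x + 7)) + 5/(234*(x + 5)) + 1/(36*(x + 2)) - 1/(1196*(x - 8))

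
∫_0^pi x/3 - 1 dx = pi*(-2 + pi/3)/2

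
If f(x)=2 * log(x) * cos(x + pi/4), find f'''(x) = (2*x^3*log(x)*sin(x + pi/4) - 6*x^2*cos(x + pi/4) + 6*x*sin(x + pi/4) + 4*cos(x + pi/4))/x^3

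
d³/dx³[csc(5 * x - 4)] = -750*cot(5*x - 4)^3*csc(5*x - 4) - 625*cot(5*x - 4)*csc(5*x - 4)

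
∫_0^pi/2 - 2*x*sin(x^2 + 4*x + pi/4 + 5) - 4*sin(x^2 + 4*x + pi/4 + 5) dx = -cos(pi/4 + 5) + cos(pi/4 + pi^2/4 + 5)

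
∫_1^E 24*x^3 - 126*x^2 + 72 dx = (6 + 6*E)*(-8*exp(2) + 4 + exp(3) + 8*E) - 60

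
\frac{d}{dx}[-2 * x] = -2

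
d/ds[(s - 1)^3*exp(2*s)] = 2*s^3*exp(2*s) - 3*s^2*exp(2*s) + exp(2*s)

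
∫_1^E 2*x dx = -1 + exp(2)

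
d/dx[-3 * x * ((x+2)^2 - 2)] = -9*x^2 - 24*x - 6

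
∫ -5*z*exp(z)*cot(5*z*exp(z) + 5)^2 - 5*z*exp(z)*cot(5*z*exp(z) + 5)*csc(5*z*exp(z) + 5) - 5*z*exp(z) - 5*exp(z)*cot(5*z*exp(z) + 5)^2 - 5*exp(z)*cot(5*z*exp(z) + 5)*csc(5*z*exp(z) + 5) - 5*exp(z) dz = cot(5*z*exp(z) + 5) + csc(5*z*exp(z) + 5) + C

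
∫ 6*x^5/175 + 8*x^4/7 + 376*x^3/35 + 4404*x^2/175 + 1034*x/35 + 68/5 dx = x^6/175 + 8*x^5/35 + 94*x^4/35 + 1468*x^3/175 + 517*x^2/35 + 68*x/5 + C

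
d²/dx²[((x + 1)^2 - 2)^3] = 30*x^4 + 120*x^3 + 108*x^2 - 24*x - 18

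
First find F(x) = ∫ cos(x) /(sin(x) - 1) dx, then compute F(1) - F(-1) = log(1 - sin(1)) - log(sin(1) + 1)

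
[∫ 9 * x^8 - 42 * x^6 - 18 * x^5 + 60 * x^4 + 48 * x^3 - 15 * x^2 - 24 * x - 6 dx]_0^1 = -7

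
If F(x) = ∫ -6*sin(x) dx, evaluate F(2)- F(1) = -6*cos(1) + 6*cos(2)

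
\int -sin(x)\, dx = cos(x) + C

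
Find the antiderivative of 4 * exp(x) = 4*exp(x) + C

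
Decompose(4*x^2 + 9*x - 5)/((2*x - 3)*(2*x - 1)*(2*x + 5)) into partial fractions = -5/(96*(2*x + 5)) - 1/(24*(2*x - 1)) + 35/(32*(2*x - 3))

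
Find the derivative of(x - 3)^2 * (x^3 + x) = 5*x^4 - 24*x^3 + 30*x^2 - 12*x + 9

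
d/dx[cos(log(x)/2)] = -sin(log(x)/2)/(2*x)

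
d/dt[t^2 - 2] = 2*t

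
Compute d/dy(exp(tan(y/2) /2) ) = exp(tan(y/2)/2)/(4*cos(y/2)^2)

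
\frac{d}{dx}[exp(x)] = exp(x)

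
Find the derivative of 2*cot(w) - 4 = -2/sin(w)^2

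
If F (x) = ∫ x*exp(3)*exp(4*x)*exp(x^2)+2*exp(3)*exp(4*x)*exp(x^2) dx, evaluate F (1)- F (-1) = -1/2 + exp(8)/2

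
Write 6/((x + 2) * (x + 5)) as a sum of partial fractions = -2/(x + 5) + 2/(x + 2)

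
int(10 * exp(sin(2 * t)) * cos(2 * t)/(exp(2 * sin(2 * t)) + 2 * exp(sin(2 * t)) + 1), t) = -5/(exp(sin(2*t)) + 1) + C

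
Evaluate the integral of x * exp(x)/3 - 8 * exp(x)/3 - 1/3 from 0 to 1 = 8/3 - 8*E/3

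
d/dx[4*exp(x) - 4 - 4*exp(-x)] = (4*exp(2*x) + 4)*exp(-x)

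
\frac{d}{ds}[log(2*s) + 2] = 1/s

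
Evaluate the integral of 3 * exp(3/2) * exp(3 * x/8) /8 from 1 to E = -exp(15/8) + exp(3*E/8 + 3/2)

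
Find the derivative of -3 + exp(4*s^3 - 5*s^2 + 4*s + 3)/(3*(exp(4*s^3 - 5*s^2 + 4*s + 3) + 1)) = (12*s^2*exp(4*s^3 - 5*s^2 + 4*s + 3) - 10*s*exp(4*s^3 - 5*s^2 + 4*s + 3) + 4*exp(4*s^3 - 5*s^2 + 4*s + 3))/(3*exp(6)*exp(8*s)*exp(-10*s^2)*exp(8*s^3) + 6*exp(3)*exp(4*s)*exp(-5*s^2)*exp(4*s^3) + 3)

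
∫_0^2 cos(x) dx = sin(2)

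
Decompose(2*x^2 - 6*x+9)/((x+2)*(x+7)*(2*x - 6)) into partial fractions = 149/(100*(x + 7)) - 29/(50*(x + 2)) + 9/(100*(x - 3))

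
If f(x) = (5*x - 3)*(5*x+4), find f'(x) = 50*x + 5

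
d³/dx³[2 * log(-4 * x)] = 4/x^3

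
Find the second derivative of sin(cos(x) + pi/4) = -sin(x)^2*sin(cos(x) + pi/4) - cos(x)*cos(cos(x) + pi/4)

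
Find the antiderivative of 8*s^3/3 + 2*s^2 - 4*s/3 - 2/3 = 2*s^4/3 + 2*s^3/3 - 2*s^2/3 - 2*s/3 + C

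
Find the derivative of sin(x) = cos(x)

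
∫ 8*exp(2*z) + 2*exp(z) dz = (4*exp(z) + 2)*exp(z) + C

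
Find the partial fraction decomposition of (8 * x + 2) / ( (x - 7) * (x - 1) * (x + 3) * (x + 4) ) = 6/(11*(x + 4)) - 11/(20*(x + 3)) - 1/(12*(x - 1)) + 29/(330*(x - 7))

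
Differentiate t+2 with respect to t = 1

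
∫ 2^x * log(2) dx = 2^x + C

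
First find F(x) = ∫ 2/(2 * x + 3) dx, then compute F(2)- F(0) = -log(9) + log(21)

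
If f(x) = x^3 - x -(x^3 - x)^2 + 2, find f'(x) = -6*x^5 + 8*x^3 + 3*x^2 - 2*x - 1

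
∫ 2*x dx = x^2 + C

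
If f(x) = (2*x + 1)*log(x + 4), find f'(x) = (2*x*log(x + 4) + 2*x + 8*log(x + 4) + 1)/(x + 4)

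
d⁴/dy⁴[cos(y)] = cos(y)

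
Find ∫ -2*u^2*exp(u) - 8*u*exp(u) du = 2*(-u^2 - 2*u + 2)*exp(u) + C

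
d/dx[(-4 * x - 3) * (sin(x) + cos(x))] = 4*x*sin(x) - 4*x*cos(x) - sin(x) - 7*cos(x)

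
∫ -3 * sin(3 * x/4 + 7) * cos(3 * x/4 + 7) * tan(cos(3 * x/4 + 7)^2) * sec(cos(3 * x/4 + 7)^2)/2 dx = sec(cos(3*x/4 + 7)^2) + C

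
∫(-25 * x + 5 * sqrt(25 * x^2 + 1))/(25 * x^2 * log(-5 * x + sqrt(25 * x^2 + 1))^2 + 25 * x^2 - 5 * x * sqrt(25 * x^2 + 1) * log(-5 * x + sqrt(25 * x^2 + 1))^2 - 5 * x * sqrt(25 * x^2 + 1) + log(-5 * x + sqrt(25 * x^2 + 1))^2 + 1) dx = acot(log(-5*x + sqrt(25*x^2 + 1))) + C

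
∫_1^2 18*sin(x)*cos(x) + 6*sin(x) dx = -3*cos(2)/2 - 9*cos(4)/2 + 6*cos(1)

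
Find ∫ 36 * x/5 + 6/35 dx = 18*x^2/5 + 6*x/35 + C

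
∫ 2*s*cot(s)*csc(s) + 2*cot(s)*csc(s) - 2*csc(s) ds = (-2*s - 2)*csc(s) + C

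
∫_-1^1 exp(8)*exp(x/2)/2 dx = -exp(15/2) + exp(17/2)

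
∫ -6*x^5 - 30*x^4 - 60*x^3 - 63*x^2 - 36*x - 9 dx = -x^6 - 6*x^5 - 15*x^4 - 21*x^3 - 18*x^2 - 9*x + C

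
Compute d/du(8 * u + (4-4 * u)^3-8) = -192*u^2 + 384*u - 184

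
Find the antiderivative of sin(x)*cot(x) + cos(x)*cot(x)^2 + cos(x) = -cos(x)*cot(x) + C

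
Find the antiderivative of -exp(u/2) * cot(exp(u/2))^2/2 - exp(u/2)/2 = cot(exp(u/2)) + C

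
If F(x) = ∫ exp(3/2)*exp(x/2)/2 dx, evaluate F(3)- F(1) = -exp(2) + exp(3)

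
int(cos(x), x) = sin(x) + C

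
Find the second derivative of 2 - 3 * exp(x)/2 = -3*exp(x)/2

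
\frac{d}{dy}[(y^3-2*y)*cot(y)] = -y^3/sin(y)^2 + 3*y^2/tan(y) + 2*y/sin(y)^2 - 2/tan(y)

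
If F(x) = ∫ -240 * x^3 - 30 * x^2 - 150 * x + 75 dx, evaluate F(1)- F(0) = -70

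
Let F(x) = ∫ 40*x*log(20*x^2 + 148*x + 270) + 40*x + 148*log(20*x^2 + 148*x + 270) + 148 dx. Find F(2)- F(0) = -270*log(270) + 646*log(646)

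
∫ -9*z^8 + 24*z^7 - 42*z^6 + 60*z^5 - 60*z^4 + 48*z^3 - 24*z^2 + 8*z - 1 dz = -z^9 + 3*z^8 - 6*z^7 + 10*z^6 - 12*z^5 + 12*z^4 - 8*z^3 + 4*z^2 - z + C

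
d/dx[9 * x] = 9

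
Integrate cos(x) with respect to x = sin(x) + C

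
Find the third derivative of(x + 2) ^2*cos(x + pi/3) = x^2*sin(x + pi/3) + 4*x*sin(x + pi/3) - 6*x*cos(x + pi/3) - 2*sin(x + pi/3) - 12*cos(x + pi/3)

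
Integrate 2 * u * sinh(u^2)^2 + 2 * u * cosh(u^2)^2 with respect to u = sinh(2*u^2)/2 + C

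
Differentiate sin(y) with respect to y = cos(y)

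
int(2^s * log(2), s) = 2^s + C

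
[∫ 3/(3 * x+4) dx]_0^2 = -log(4) + log(10)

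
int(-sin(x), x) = cos(x) + C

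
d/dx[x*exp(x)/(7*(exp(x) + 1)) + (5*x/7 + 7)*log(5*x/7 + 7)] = (x*exp(x) + 5*exp(2*x)*log(5*x/7 + 7) + 6*exp(2*x) + 10*exp(x)*log(5*x/7 + 7) + 11*exp(x) + 5*log(5*x/7 + 7) + 5)/(7*exp(2*x) + 14*exp(x) + 7)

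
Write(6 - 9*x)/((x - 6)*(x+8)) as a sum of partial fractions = -39/(7*(x + 8)) - 24/(7*(x - 6))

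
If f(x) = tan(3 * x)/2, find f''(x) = 9*sin(3*x)/cos(3*x)^3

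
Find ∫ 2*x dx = x^2 + C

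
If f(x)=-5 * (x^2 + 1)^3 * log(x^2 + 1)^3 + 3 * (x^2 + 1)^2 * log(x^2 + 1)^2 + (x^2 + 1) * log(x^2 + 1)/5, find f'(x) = -30*x^5*log(x^2 + 1)^3 - 30*x^5*log(x^2 + 1)^2 - 60*x^3*log(x^2 + 1)^3 - 48*x^3*log(x^2 + 1)^2 + 12*x^3*log(x^2 + 1) - 30*x*log(x^2 + 1)^3 - 18*x*log(x^2 + 1)^2 + 62*x*log(x^2 + 1)/5 + 2*x/5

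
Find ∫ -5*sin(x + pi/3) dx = 5*cos(x + pi/3) + C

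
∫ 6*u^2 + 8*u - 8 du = 2*u^3 + 4*u^2 - 8*u + C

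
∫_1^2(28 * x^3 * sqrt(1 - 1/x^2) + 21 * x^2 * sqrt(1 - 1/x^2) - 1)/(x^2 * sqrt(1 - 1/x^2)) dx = 63 - pi/3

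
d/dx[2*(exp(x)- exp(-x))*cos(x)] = 2*sqrt(2)*(exp(2*x)*cos(x + pi/4) + sin(x + pi/4))*exp(-x)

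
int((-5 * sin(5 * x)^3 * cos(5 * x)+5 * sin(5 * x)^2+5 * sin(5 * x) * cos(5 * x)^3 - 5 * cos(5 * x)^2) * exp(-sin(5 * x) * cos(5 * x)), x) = -exp(-sin(10*x)/2)*sin(10*x)/2 + C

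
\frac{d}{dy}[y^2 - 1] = 2*y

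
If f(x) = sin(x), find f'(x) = cos(x)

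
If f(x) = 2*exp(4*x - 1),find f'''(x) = 128*exp(4*x - 1)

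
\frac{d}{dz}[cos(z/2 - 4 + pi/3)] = -sin(z/2 - 4 + pi/3)/2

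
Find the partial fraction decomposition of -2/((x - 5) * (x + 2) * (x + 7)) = -1/(30*(x + 7)) + 2/(35*(x + 2)) - 1/(42*(x - 5))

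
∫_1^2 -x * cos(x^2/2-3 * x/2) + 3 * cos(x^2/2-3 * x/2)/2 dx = 0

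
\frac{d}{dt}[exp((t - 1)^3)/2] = 3*t^2*exp(t^3 - 3*t^2 + 3*t - 1)/2 - 3*t*exp(t^3 - 3*t^2 + 3*t - 1) + 3*exp(t^3 - 3*t^2 + 3*t - 1)/2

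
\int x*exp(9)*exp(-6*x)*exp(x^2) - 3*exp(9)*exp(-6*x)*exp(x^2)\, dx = exp((x - 3)^2)/2 + C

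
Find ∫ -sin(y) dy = cos(y) + C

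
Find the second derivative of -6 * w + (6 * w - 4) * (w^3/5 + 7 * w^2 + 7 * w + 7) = 72*w^2/5 + 1236*w/5 + 28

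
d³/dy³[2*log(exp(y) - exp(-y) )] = (16*exp(4*y) + 16*exp(2*y))/(exp(6*y) - 3*exp(4*y) + 3*exp(2*y) - 1)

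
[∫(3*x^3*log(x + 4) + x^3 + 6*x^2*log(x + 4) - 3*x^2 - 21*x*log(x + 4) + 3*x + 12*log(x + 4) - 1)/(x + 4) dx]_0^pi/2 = (-1 + pi/2)^3*log(pi/2 + 4) + log(4)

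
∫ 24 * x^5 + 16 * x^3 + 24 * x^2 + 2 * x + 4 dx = 4*x^6 + 4*x^4 + 8*x^3 + x^2 + 4*x + C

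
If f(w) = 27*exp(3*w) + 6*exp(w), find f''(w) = 243*exp(3*w) + 6*exp(w)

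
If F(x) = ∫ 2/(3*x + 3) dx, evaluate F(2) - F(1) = -2*log(2)/3 + 2*log(3)/3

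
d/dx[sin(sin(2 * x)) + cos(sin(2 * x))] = -2*sin(sin(2*x))*cos(2*x) + 2*cos(2*x)*cos(sin(2*x))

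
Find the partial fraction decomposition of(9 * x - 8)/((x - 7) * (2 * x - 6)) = -19/(8*(x - 3)) + 55/(8*(x - 7))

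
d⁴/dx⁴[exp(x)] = exp(x)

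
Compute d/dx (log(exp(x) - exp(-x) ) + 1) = (exp(2*x) + 1)/(exp(2*x) - 1)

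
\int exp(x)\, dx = exp(x) + C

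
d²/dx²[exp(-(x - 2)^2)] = (4*x^2 - 16*x + 14)*exp(-x^2 + 4*x - 4)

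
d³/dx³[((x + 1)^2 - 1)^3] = 120*x^3 + 360*x^2 + 288*x + 48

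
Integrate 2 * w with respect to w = w^2 + C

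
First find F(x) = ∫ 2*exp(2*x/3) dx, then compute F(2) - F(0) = -3 + 3*exp(4/3)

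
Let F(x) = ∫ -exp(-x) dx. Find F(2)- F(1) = -exp(-1) + exp(-2)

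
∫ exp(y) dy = exp(y) + C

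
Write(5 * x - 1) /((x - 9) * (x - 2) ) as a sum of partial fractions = -9/(7*(x - 2)) + 44/(7*(x - 9))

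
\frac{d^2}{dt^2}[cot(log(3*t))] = (1 + 2*cos(log(t) + log(3))/sin(log(t) + log(3)))/(t^2*sin(log(t) + log(3))^2)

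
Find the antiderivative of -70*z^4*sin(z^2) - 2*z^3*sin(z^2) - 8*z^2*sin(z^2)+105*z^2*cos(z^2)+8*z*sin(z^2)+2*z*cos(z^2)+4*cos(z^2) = (35*z^3 + z^2 + 4*z - 4)*cos(z^2) + C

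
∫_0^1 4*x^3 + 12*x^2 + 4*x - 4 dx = 3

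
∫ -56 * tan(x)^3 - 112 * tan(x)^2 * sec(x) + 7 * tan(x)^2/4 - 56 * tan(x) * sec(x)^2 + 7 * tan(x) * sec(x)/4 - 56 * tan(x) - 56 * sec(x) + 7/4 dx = -28*(tan(x) + sec(x))^2 + 7*tan(x)/4 + 7*sec(x)/4 + C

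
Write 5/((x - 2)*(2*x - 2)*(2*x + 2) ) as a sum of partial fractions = 5/(24*(x + 1)) - 5/(8*(x - 1)) + 5/(12*(x - 2))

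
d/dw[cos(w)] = -sin(w)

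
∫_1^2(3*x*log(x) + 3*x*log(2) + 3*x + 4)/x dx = 13*log(2)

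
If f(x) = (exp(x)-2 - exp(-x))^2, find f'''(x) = (8*exp(4*x) - 4*exp(3*x) - 4*exp(x) - 8)*exp(-2*x)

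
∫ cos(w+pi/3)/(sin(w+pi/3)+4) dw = log(sin(w + pi/3) + 4) + C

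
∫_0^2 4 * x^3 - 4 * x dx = 8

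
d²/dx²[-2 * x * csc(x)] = 2*(x - 2*x/sin(x)^2 + 2*cos(x)/sin(x))/sin(x)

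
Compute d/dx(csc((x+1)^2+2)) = -4*(x + 1)*cos(x^2 + 2*x + 3)/(1 - cos(2*(x^2 + 2*x + 3)))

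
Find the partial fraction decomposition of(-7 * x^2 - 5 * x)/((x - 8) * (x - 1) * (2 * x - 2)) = 145/(98*(x - 1)) + 6/(7*(x - 1)^2) - 244/(49*(x - 8))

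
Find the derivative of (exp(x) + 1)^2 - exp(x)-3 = 2*exp(2*x) + exp(x)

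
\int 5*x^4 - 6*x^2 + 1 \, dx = x^5 - 2*x^3 + x + C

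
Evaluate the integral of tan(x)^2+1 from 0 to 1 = tan(1)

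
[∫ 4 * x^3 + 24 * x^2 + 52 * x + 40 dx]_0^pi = -25 + (1 + (2 + pi)^2)^2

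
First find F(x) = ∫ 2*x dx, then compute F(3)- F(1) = 8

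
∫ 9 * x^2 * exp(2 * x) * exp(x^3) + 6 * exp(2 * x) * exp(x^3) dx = 3*exp(x*(x^2 + 2)) + C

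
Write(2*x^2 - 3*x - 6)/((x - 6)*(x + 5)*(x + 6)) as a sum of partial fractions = 7/(x + 6) - 59/(11*(x + 5)) + 4/(11*(x - 6))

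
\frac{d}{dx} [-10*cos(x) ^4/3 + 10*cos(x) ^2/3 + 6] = 5*sin(4*x)/3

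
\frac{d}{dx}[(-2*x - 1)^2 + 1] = 8*x + 4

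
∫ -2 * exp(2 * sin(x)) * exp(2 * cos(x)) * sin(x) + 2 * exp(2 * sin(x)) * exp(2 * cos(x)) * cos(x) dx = exp(2*sqrt(2)*sin(x + pi/4)) + C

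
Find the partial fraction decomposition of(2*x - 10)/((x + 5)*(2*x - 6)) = 5/(4*(x + 5)) - 1/(4*(x - 3))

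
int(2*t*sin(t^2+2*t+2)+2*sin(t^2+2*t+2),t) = -cos((t + 1)^2 + 1) + C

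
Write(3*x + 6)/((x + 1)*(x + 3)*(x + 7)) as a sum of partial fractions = -5/(8*(x + 7)) + 3/(8*(x + 3)) + 1/(4*(x + 1))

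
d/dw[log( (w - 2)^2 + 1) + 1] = (2*w - 4)/(w^2 - 4*w + 5)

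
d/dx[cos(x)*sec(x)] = 0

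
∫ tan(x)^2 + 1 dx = tan(x) + C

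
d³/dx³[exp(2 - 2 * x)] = -8*exp(2 - 2*x)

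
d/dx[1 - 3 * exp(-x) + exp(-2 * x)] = (3*exp(x) - 2)*exp(-2*x)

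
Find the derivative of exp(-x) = -exp(-x)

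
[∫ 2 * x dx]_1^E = -1 + exp(2)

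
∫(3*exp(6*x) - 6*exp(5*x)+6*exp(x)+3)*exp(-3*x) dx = (-(1 - exp(x))*exp(x) - 1)^3*exp(-3*x) + C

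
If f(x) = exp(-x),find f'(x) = -exp(-x)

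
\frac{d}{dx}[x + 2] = 1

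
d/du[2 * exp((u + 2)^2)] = 4*u*exp(u^2 + 4*u + 4) + 8*exp(u^2 + 4*u + 4)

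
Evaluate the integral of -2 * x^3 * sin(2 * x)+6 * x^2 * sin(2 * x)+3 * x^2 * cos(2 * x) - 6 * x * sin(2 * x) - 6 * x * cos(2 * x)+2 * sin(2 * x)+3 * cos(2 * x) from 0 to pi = 1 + (-1 + pi)^3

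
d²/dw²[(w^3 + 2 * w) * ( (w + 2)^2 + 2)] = 20*w^3 + 48*w^2 + 48*w + 16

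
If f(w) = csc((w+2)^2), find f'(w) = -4*(w + 2)*cos(w^2 + 4*w + 4)/(1 - cos(2*w^2 + 8*w + 8))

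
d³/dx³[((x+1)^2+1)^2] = 24*x + 24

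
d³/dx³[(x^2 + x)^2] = 24*x + 12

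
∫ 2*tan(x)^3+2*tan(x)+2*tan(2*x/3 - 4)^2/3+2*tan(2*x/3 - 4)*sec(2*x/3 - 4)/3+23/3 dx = 7*x + tan(x)^2 + tan(2*x/3 - 4) + sec(2*x/3 - 4) + C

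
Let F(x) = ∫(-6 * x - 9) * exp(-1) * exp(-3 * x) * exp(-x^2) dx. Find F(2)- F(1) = -3*exp(-5) + 3*exp(-11)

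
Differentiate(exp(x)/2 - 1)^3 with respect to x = 3*exp(3*x)/8 - 3*exp(2*x)/2 + 3*exp(x)/2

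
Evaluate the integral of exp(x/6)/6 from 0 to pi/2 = -1 + exp(pi/12)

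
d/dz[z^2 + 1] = 2*z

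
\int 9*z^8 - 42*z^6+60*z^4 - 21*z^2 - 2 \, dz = z^9 - 6*z^7 + 12*z^5 - 7*z^3 - 2*z + C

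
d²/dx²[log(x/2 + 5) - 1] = -1/(x^2 + 20*x + 100)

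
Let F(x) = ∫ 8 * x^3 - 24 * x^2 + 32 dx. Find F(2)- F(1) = 6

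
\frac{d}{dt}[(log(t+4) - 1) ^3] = (3*log(t + 4)^2 - 6*log(t + 4) + 3)/(t + 4)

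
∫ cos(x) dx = sin(x) + C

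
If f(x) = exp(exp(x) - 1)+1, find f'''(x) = exp(x + exp(x) - 1) + 3*exp(2*x + exp(x) - 1) + exp(3*x + exp(x) - 1)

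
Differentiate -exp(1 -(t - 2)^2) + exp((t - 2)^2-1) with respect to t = (2*t*exp(2*t^2 - 8*t + 6) + 2*t - 4*exp(2*t^2 - 8*t + 6) - 4)*exp(-t^2 + 4*t - 3)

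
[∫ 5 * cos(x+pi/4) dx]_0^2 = -5*sqrt(2)/2 + 5*sin(pi/4 + 2)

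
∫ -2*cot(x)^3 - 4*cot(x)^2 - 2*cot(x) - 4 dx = (cot(x) + 2)^2 + C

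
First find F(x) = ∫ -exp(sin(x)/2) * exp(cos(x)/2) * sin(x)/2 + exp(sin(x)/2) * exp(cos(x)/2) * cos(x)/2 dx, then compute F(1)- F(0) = -exp(1/2) + exp(cos(1)/2 + sin(1)/2)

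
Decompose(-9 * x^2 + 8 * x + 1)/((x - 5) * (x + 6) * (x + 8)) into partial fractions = -639/(26*(x + 8)) + 371/(22*(x + 6)) - 184/(143*(x - 5))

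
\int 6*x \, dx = 3*x^2 + C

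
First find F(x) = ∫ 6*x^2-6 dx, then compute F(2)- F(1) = 8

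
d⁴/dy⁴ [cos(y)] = cos(y)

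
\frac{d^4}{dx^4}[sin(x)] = sin(x)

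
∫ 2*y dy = y^2 + C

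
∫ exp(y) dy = exp(y) + C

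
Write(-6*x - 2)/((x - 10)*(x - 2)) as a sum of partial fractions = 7/(4*(x - 2)) - 31/(4*(x - 10))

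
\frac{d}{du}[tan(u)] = cos(u)^(-2)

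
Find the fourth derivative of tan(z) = 24*tan(z)^5 + 40*tan(z)^3 + 16*tan(z)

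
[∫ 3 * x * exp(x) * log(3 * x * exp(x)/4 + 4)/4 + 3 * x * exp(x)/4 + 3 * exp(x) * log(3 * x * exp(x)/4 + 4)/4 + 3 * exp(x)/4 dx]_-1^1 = -(4 - 3*exp(-1)/4)*log(4 - 3*exp(-1)/4) + (3*E/4 + 4)*log(3*E/4 + 4)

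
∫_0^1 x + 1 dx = 3/2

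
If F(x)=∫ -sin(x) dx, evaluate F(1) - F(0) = -1 + cos(1)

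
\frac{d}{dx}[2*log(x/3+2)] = 2/(x + 6)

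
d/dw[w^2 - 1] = 2*w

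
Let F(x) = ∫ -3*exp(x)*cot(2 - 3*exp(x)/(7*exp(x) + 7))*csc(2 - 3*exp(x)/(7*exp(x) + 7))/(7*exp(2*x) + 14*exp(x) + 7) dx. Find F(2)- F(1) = -csc(-3*exp(2)/(7*(1 + exp(2))) + 2) + csc(-3*E/(7*(1 + E)) + 2)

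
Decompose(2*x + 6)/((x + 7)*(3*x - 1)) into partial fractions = 10/(11*(3*x - 1)) + 4/(11*(x + 7))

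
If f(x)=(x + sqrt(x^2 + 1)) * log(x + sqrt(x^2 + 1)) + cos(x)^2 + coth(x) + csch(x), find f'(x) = (x*log(x + sqrt(x^2 + 1)) + x + sqrt(x^2 + 1)*log(x + sqrt(x^2 + 1)) - sqrt(x^2 + 1)*sin(2*x) + sqrt(x^2 + 1) - sqrt(x^2 + 1)*cosh(x)/sinh(x)^2 - sqrt(x^2 + 1)/sinh(x)^2)/sqrt(x^2 + 1)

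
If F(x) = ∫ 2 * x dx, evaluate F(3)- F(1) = 8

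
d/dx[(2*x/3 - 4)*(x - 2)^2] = 2*x^2 - 40*x/3 + 56/3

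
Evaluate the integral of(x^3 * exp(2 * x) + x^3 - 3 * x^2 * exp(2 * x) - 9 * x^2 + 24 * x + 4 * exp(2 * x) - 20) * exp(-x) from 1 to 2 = E - exp(-1)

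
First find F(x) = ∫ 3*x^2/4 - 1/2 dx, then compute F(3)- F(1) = 11/2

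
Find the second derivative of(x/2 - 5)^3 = 3*x/4 - 15/2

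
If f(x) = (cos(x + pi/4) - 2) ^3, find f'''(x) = 51*sin(x + pi/4)/4 - 24*cos(2*x) + 27*cos(3*x + pi/4)/4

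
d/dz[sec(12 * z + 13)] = 12*tan(12*z + 13)*sec(12*z + 13)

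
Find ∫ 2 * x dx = x^2 + C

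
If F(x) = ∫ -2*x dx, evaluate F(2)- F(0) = -4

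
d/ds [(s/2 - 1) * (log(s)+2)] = (s*log(s) + 3*s - 2)/(2*s)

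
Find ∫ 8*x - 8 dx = 4*x^2 - 8*x + C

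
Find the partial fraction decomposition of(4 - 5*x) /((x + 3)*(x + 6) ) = -34/(3*(x + 6)) + 19/(3*(x + 3))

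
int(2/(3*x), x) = 2*log(2*x)/3 + C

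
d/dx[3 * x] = 3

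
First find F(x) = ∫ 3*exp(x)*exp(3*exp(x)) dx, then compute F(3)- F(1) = -exp(3*E) + exp(3*exp(3))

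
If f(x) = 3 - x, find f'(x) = -1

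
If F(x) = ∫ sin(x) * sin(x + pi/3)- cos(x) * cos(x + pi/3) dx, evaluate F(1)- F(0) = -sin(pi/3 + 2)/2 + sqrt(3)/4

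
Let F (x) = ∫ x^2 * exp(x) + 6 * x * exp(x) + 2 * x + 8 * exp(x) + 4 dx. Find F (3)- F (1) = -9*E + 16 + 25*exp(3)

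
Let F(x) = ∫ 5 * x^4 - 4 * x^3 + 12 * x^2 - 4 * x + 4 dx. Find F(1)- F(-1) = 18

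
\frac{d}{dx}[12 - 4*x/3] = -4/3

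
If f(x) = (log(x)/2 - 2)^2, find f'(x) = (log(x) - 4)/(2*x)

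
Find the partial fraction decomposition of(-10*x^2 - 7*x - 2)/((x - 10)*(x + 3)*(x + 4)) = -67/(7*(x + 4)) + 71/(13*(x + 3)) - 536/(91*(x - 10))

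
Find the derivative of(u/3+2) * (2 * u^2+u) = 2*u^2 + 26*u/3 + 2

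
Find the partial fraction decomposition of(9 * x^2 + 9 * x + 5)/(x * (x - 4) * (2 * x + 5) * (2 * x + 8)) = 31/(39*(2*x + 5)) - 113/(192*(x + 4)) + 185/(832*(x - 4)) - 1/(32*x)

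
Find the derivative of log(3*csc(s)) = -cot(s)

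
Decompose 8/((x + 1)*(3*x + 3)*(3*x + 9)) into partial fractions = 2/(9*(x + 3)) - 2/(9*(x + 1)) + 4/(9*(x + 1)^2)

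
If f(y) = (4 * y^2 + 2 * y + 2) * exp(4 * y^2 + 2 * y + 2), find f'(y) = 32*y^3*exp(4*y^2 + 2*y + 2) + 24*y^2*exp(4*y^2 + 2*y + 2) + 28*y*exp(4*y^2 + 2*y + 2) + 6*exp(4*y^2 + 2*y + 2)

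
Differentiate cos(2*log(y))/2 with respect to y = -sin(2*log(y))/y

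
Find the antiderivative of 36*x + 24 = 18*x^2 + 24*x + C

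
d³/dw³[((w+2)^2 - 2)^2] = 24*w + 48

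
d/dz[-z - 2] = -1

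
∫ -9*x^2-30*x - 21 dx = -3*x^3 - 15*x^2 - 21*x + C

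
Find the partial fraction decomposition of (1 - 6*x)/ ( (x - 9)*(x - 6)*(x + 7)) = 43/(208*(x + 7)) + 35/(39*(x - 6)) - 53/(48*(x - 9))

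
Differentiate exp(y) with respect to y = exp(y)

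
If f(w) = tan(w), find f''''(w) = 24*tan(w)^5 + 40*tan(w)^3 + 16*tan(w)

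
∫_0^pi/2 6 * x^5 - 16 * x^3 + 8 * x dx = (-pi + pi^3/8)^2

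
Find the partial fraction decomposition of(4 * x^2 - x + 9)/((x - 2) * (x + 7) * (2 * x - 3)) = -66/(17*(2*x - 3)) + 212/(153*(x + 7)) + 23/(9*(x - 2))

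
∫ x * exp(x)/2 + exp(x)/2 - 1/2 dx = x*(exp(x) - 1)/2 + C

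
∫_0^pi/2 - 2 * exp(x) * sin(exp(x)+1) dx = -2*cos(2) + 2*cos(1 + exp(pi/2))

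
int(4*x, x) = 2*x^2 + C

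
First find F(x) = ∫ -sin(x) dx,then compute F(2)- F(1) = -cos(1) + cos(2)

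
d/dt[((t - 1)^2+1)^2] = 4*t^3 - 12*t^2 + 16*t - 8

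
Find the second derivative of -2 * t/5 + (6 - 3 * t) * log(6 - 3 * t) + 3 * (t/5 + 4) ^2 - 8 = (6*t - 87)/(25*t - 50)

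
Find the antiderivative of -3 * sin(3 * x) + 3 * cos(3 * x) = sqrt(2)*sin(3*x + pi/4) + C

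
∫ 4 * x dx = 2*x^2 + C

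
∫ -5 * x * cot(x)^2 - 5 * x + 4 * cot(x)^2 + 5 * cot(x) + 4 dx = (5*x - 4)*cot(x) + C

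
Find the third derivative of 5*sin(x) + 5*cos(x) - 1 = 5*sin(x) - 5*cos(x)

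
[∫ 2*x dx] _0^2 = 4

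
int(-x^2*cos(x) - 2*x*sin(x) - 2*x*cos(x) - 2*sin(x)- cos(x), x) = -(x + 1)^2*sin(x) + C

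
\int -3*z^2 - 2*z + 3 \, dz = -z^3 - z^2 + 3*z + C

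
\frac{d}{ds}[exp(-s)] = -exp(-s)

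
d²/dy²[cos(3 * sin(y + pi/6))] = 3*sin(y + pi/6)*sin(3*sin(y + pi/6)) - 9*cos(y + pi/6)^2*cos(3*sin(y + pi/6))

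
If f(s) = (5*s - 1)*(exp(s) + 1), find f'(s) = 5*s*exp(s) + 4*exp(s) + 5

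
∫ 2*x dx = x^2 + C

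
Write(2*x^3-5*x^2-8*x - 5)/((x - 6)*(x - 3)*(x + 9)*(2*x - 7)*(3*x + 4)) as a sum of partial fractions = 645/(190762*(3*x + 4)) + 136/(3625*(2*x - 7)) - 449/(25875*(x + 9)) - 5/(117*(x - 3)) + 199/(4950*(x - 6))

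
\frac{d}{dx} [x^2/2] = x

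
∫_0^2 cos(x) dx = sin(2)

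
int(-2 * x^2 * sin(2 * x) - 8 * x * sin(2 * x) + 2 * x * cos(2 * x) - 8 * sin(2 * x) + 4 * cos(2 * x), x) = (x + 2)^2*cos(2*x) + C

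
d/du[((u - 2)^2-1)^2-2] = 4*u^3 - 24*u^2 + 44*u - 24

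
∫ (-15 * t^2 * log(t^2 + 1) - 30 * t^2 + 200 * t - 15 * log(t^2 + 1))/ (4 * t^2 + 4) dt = 5*(20 - 3*t)*log(t^2 + 1)/4 + C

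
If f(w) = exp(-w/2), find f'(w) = -exp(-w/2)/2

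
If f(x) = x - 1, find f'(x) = 1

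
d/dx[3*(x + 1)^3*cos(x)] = 3*(x + 1)^2*(-x*sin(x) - sin(x) + 3*cos(x))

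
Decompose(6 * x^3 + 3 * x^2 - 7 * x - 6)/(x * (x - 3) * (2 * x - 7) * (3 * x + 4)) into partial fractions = 75/(754*(3*x + 4)) + 2108/(203*(2*x - 7)) - 54/(13*(x - 3)) - 1/(14*x)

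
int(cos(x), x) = sin(x) + C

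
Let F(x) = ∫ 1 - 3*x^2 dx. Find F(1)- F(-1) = 0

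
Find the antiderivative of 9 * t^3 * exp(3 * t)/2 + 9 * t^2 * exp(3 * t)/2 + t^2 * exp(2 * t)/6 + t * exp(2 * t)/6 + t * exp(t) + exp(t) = t*(18*t^2*exp(2*t) + t*exp(t) + 12)*exp(t)/12 + C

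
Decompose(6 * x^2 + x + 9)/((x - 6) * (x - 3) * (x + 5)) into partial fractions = 7/(4*(x + 5)) - 11/(4*(x - 3)) + 7/(x - 6)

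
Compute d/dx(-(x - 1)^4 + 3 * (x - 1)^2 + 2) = -4*x^3 + 12*x^2 - 6*x - 2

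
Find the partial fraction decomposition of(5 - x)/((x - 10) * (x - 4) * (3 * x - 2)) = 39/(280*(3*x - 2)) - 1/(60*(x - 4)) - 5/(168*(x - 10))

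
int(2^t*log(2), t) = 2^t + C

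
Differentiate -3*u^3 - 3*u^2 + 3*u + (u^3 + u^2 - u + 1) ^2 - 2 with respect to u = 6*u^5 + 10*u^4 - 4*u^3 - 9*u^2 + 1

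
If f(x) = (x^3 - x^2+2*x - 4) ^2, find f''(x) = 30*x^4 - 40*x^3 + 60*x^2 - 72*x + 24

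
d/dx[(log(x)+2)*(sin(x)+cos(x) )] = sqrt(2)*(x*log(x)*cos(x + pi/4) + 2*x*cos(x + pi/4) + sin(x + pi/4))/x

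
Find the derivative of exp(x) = exp(x)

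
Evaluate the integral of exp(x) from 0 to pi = -1 + exp(pi)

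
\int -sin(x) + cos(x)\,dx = sin(x) + cos(x) + C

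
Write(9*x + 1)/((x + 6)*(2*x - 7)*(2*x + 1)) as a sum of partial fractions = 7/(88*(2*x + 1)) + 65/(152*(2*x - 7)) - 53/(209*(x + 6))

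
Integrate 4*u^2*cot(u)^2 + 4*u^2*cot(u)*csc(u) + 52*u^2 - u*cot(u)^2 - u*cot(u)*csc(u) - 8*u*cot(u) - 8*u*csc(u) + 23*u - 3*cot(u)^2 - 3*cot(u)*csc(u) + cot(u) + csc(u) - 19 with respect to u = (4*u^2 - u - 3)*(4*u - cot(u) - csc(u) + 4) + C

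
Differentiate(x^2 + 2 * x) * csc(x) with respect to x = (-x^2*cos(x)/sin(x) + 2*x - 2*x*cos(x)/sin(x) + 2)/sin(x)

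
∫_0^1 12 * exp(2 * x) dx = -6 + 6*exp(2)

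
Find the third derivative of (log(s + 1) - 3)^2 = (4*log(s + 1) - 18)/(s^3 + 3*s^2 + 3*s + 1)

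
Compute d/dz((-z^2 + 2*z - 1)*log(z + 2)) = (-2*z^2*log(z + 2) - z^2 - 2*z*log(z + 2) + 2*z + 4*log(z + 2) - 1)/(z + 2)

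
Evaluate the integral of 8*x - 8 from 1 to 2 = 4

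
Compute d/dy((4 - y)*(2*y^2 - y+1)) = -6*y^2 + 18*y - 5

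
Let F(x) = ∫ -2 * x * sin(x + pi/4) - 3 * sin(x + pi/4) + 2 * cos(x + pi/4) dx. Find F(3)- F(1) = 9*cos(pi/4 + 3) - 5*cos(pi/4 + 1)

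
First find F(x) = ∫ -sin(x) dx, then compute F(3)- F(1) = cos(3) - cos(1)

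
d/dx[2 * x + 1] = 2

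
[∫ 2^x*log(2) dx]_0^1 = 1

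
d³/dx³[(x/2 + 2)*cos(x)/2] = x*sin(x)/4 + sin(x) - 3*cos(x)/4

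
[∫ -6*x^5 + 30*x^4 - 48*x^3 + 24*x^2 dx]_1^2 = -1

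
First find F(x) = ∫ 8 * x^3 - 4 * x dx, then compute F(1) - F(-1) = 0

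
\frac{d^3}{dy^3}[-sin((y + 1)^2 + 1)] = 8*y^3*cos(y^2 + 2*y + 2) + 24*y^2*cos(y^2 + 2*y + 2) + 12*y*sin(y^2 + 2*y + 2) + 24*y*cos(y^2 + 2*y + 2) + 12*sin(y^2 + 2*y + 2) + 8*cos(y^2 + 2*y + 2)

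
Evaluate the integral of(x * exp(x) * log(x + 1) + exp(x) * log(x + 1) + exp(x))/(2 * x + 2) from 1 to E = -E*log(2)/2 + exp(E)*log(1 + E)/2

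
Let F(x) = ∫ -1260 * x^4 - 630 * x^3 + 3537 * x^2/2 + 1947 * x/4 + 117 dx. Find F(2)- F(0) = -9321/2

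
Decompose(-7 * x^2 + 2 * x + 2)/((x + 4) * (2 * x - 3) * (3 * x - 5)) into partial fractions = -127/(17*(3*x - 5)) + 43/(11*(2*x - 3)) - 118/(187*(x + 4))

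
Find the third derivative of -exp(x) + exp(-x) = (-exp(2*x) - 1)*exp(-x)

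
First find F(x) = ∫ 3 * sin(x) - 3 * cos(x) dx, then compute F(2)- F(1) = 3*sqrt(2)*(-sin(pi/4 + 2) + sin(pi/4 + 1))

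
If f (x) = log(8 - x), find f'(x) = 1/(x - 8)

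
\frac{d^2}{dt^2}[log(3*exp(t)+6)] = 2*exp(t)/(exp(2*t) + 4*exp(t) + 4)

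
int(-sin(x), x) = cos(x) + C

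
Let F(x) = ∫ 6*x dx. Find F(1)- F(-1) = 0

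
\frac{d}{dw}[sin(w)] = cos(w)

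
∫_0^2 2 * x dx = 4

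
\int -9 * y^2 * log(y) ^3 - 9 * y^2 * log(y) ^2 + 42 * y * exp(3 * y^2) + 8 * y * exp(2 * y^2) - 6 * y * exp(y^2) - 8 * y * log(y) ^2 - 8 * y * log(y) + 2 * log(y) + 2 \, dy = -3*y^3*log(y)^3 - 4*y^2*log(y)^2 + 2*y*log(y) + 7*exp(3*y^2) + 2*exp(2*y^2) - 3*exp(y^2) + C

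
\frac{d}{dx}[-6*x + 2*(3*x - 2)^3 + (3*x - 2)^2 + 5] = 162*x^2 - 198*x + 54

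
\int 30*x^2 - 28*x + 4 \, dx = 10*x^3 - 14*x^2 + 4*x + C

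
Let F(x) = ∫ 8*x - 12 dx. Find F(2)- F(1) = 0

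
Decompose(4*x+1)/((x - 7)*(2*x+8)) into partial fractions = 15/(22*(x + 4)) + 29/(22*(x - 7))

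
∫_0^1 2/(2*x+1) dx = -log(2) + log(6)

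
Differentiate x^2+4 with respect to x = 2*x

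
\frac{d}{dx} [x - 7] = 1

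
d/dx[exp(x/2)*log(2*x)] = (x*exp(x/2)*log(x) + x*exp(x/2)*log(2) + 2*exp(x/2))/(2*x)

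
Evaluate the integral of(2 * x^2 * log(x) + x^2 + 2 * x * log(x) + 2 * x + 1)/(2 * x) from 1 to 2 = 9*log(2)/2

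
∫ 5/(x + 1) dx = 5*log(x + 1) + C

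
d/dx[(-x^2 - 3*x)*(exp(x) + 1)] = -x^2*exp(x) - 5*x*exp(x) - 2*x - 3*exp(x) - 3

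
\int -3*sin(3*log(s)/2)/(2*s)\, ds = cos(3*log(s)/2) + C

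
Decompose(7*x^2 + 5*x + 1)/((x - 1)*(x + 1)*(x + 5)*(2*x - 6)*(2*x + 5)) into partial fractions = -86/(385*(2*x + 5)) + 151/(1920*(x + 5)) + 1/(64*(x + 1)) - 13/(336*(x - 1)) + 79/(1408*(x - 3))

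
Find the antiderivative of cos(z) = sin(z) + C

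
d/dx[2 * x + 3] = 2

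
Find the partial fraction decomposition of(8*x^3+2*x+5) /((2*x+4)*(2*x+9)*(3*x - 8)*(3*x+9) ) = 625/(8772*(3*x - 8)) + 2932/(1935*(2*x + 9)) - 217/(306*(x + 3)) + 3/(20*(x + 2))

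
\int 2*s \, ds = s^2 + C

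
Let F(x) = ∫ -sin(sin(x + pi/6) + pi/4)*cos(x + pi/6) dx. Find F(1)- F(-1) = -cos(cos(1 + pi/3) + pi/4) + cos(pi/4 + sin(pi/6 + 1))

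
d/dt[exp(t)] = exp(t)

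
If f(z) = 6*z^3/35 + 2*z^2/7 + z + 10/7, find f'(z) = 18*z^2/35 + 4*z/7 + 1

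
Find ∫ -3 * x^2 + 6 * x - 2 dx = -x^3 + 3*x^2 - 2*x + C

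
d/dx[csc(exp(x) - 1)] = -exp(x)*cot(exp(x) - 1)*csc(exp(x) - 1)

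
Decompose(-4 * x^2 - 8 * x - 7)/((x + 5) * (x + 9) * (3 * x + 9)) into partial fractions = -259/(72*(x + 9)) + 67/(24*(x + 5)) - 19/(36*(x + 3))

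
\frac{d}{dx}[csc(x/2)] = -cot(x/2)*csc(x/2)/2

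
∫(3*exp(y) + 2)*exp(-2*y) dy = (-3*exp(y) - 1)*exp(-2*y) + C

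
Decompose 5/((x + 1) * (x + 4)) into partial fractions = -5/(3*(x + 4)) + 5/(3*(x + 1))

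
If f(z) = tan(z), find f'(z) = cos(z)^(-2)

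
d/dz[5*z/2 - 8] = 5/2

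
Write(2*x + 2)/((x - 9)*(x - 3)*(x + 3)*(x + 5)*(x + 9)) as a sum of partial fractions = -1/(324*(x + 9)) + 1/(112*(x + 5)) - 1/(216*(x + 3)) - 1/(432*(x - 3)) + 5/(4536*(x - 9))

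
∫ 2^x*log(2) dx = 2^x + C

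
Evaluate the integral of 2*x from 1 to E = -1 + exp(2)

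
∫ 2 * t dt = t^2 + C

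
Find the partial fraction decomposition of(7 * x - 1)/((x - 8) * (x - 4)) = -27/(4*(x - 4)) + 55/(4*(x - 8))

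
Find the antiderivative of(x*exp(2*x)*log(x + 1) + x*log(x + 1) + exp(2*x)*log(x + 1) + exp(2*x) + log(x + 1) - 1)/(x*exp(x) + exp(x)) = 2*log(x + 1)*sinh(x) + C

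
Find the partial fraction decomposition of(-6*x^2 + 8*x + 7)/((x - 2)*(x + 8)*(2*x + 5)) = 202/(99*(2*x + 5)) - 441/(110*(x + 8)) - 1/(90*(x - 2))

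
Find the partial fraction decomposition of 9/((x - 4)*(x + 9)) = -9/(13*(x + 9)) + 9/(13*(x - 4))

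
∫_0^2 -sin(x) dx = -1 + cos(2)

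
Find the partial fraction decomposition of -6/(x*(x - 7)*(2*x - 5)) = 8/(15*(2*x - 5)) - 2/(21*(x - 7)) - 6/(35*x)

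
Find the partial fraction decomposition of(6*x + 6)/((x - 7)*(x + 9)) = 3/(x + 9) + 3/(x - 7)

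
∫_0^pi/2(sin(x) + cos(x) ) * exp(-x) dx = 1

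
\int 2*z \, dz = z^2 + C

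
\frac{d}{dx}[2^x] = 2^x*log(2)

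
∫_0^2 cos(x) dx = sin(2)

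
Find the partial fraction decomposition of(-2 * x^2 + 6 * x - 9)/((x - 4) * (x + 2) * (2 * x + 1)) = 50/(27*(2*x + 1)) - 29/(18*(x + 2)) - 17/(54*(x - 4))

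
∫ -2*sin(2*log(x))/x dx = cos(2*log(x)) + C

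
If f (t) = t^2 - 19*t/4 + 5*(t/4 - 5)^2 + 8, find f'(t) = 21*t/8 - 69/4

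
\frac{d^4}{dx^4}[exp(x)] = exp(x)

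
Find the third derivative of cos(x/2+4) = sin(x/2 + 4)/8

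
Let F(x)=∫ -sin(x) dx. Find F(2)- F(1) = -cos(1) + cos(2)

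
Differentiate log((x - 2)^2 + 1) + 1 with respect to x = (2*x - 4)/(x^2 - 4*x + 5)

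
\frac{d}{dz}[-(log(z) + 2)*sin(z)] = -(z*log(z)*cos(z) + 2*z*cos(z) + sin(z))/z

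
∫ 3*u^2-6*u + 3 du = u^3 - 3*u^2 + 3*u + C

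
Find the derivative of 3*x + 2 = 3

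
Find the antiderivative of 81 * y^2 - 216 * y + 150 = 27*y^3 - 108*y^2 + 150*y + C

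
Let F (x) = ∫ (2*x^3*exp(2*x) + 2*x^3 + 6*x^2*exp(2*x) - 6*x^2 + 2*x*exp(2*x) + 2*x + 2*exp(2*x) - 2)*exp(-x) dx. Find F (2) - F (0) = -20*exp(-2) + 20*exp(2)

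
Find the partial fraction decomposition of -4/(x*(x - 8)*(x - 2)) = 1/(3*(x - 2)) - 1/(12*(x - 8)) - 1/(4*x)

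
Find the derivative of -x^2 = -2*x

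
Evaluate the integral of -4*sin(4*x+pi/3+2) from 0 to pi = 0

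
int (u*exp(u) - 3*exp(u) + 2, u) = (u - 4)*(exp(u) + 2) + C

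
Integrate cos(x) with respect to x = sin(x) + C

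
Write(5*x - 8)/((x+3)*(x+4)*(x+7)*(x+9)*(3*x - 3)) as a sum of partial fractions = -53/(1800*(x + 9)) + 43/(576*(x + 7)) - 28/(225*(x + 4)) + 23/(288*(x + 3)) - 1/(1600*(x - 1))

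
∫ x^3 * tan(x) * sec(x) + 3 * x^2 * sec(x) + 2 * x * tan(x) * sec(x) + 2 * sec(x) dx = x*(x^2 + 2)*sec(x) + C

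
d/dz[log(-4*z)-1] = 1/z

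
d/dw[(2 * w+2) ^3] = 24*w^2 + 48*w + 24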